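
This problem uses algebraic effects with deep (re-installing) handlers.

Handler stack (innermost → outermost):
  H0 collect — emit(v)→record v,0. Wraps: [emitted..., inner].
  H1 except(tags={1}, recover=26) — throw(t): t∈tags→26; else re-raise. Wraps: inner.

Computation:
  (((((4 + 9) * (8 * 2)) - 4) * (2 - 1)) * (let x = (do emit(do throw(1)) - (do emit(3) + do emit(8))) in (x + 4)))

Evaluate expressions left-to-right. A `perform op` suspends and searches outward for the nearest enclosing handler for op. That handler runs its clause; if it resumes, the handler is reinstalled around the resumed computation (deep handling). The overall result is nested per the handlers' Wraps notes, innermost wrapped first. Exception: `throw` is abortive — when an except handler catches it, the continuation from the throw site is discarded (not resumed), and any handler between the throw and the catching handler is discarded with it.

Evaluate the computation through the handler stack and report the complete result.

Step-by-step:
throw(1) @ H1 caught ⇒ 26
= 26

Answer: 26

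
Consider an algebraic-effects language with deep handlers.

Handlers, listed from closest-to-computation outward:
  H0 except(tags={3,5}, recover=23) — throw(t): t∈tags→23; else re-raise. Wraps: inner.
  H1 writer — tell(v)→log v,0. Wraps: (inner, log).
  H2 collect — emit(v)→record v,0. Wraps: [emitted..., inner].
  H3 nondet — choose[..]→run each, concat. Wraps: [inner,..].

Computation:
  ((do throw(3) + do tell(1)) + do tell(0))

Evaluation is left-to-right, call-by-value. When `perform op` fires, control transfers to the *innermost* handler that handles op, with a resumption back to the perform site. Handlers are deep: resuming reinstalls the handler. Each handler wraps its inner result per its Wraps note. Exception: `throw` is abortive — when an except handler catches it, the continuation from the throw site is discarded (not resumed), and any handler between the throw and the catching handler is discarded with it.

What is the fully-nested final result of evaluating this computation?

Step-by-step:
throw(3) @ H0 caught ⇒ 23
H1 returns (23, ())
H2 returns [(23, ())]
H3 returns [[(23, ())]]
= [[(23, ())]]

Answer: [[(23, ())]]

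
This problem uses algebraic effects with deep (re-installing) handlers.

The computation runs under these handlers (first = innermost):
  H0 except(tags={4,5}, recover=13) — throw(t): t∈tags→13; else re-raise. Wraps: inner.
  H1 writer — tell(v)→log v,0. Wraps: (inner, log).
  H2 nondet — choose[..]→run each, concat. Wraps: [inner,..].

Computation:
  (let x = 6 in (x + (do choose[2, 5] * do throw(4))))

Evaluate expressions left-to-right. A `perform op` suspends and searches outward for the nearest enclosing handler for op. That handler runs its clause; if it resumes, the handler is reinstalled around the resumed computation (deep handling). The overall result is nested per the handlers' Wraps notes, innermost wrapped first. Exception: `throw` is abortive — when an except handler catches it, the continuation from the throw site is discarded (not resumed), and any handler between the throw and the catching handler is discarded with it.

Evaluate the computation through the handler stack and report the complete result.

Evaluation trace:
choose[2, 5] @ H2
  branch[0] choose=2:
    throw(4) @ H0 caught ⇒ 13
    H1 returns (13, ())
    H2 returns [(13, ())]
  branch[1] choose=5:
    throw(4) @ H0 caught ⇒ 13
    H1 returns (13, ())
    H2 returns [(13, ())]
= [(13, ()), (13, ())]

Answer: [(13, ()), (13, ())]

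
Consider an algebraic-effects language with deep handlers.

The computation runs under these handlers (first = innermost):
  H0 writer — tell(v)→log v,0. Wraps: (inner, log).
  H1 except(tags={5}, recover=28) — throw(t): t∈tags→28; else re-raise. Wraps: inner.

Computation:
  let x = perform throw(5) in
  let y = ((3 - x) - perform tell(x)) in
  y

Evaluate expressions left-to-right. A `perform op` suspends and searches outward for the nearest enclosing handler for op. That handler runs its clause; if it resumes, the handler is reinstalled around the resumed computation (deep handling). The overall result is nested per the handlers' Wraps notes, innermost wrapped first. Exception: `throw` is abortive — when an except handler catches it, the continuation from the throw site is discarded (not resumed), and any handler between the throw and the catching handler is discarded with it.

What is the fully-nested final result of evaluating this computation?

Evaluation trace:
throw(5) @ H1 caught ⇒ 28
= 28

Answer: 28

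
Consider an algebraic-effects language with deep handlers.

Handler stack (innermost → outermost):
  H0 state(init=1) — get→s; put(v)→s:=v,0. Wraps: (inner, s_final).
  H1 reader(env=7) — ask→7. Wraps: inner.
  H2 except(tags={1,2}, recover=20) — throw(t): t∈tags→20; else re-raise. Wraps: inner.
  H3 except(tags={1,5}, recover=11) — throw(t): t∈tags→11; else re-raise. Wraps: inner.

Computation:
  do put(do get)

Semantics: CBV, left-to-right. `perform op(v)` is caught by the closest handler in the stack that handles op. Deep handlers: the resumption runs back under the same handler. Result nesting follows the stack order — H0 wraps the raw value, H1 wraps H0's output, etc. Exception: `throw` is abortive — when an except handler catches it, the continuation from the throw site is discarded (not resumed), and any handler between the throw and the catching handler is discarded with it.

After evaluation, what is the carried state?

Working:
get @ H0 ⇒ 1
put(1) @ H0 ⇒ s:=1
H0 returns (0, 1)
H1 returns (0, 1)
H2 returns (0, 1)
H3 returns (0, 1)
= (0, 1)

Answer: 1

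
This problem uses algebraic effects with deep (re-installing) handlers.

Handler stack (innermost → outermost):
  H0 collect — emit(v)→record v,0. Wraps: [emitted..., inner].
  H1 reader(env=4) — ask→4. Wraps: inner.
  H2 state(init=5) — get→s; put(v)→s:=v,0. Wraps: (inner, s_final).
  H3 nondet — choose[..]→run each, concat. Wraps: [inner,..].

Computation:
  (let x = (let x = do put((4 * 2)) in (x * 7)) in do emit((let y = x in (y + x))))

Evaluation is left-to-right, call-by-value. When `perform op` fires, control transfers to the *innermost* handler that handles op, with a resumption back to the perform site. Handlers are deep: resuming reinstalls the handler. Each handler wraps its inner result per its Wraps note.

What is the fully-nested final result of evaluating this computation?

Step-by-step:
put(8) @ H2 ⇒ s:=8
emit(0) @ H0 ⇒ out+=0
H0 returns [0, 0]
H1 returns [0, 0]
H2 returns ([0, 0], 8)
H3 returns [([0, 0], 8)]
= [([0, 0], 8)]

Answer: [([0, 0], 8)]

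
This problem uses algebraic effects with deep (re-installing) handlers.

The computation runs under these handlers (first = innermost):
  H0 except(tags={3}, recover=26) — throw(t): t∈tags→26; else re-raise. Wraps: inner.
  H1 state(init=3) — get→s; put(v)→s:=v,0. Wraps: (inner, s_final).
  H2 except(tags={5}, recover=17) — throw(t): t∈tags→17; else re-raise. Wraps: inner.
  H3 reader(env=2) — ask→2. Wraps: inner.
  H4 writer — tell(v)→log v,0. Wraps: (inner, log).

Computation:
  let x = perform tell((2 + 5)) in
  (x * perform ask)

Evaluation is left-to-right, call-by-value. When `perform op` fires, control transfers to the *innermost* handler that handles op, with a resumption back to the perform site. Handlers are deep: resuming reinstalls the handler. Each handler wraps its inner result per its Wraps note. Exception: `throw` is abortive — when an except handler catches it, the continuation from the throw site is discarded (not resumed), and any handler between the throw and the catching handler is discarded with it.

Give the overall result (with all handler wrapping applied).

Working:
tell(7) @ H4 ⇒ log+=7
ask @ H3 ⇒ 2
H0 returns 0
H1 returns (0, 3)
H2 returns (0, 3)
H3 returns (0, 3)
H4 returns ((0, 3), (7))
= ((0, 3), (7))

Answer: ((0, 3), (7))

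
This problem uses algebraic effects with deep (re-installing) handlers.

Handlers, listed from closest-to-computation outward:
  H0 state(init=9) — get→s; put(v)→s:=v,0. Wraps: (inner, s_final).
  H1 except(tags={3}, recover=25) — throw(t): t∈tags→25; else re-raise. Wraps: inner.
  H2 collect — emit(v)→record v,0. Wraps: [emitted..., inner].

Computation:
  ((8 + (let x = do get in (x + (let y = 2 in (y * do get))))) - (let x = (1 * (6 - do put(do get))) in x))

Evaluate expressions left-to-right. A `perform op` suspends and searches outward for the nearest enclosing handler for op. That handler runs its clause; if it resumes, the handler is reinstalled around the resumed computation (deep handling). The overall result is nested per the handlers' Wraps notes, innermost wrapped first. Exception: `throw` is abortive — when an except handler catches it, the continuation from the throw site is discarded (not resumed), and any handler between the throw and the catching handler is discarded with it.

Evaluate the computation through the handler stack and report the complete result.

Answer: [(29, 9)]

Evaluation trace:
get @ H0 ⇒ 9
get @ H0 ⇒ 9
get @ H0 ⇒ 9
put(9) @ H0 ⇒ s:=9
H0 returns (29, 9)
H1 returns (29, 9)
H2 returns [(29, 9)]
= [(29, 9)]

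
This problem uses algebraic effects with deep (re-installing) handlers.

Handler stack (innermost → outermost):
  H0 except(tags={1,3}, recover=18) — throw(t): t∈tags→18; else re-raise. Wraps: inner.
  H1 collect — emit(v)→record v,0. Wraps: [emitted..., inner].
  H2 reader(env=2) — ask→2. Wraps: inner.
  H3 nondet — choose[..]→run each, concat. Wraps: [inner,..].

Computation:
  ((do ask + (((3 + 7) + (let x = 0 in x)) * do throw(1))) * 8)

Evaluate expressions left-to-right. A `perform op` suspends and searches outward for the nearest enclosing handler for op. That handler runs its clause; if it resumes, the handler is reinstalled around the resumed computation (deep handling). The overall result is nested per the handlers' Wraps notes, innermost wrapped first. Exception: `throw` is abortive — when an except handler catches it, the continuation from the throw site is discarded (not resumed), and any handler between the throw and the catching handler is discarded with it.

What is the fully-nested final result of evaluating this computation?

Answer: [[18]]

Step-by-step:
ask @ H2 ⇒ 2
throw(1) @ H0 caught ⇒ 18
H1 returns [18]
H2 returns [18]
H3 returns [[18]]
= [[18]]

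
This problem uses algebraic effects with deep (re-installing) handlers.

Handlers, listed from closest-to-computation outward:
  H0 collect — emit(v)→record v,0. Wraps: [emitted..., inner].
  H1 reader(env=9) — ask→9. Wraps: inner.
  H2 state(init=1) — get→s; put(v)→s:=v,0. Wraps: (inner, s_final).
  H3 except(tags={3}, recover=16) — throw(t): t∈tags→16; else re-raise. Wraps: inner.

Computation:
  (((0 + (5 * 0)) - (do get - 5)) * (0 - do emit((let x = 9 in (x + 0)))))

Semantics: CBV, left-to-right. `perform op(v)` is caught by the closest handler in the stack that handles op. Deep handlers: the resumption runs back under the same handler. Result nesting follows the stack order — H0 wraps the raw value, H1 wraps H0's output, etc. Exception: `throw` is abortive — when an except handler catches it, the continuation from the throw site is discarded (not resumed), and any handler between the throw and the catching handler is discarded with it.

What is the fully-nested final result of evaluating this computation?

Working:
get @ H2 ⇒ 1
emit(9) @ H0 ⇒ out+=9
H0 returns [9, 0]
H1 returns [9, 0]
H2 returns ([9, 0], 1)
H3 returns ([9, 0], 1)
= ([9, 0], 1)

Answer: ([9, 0], 1)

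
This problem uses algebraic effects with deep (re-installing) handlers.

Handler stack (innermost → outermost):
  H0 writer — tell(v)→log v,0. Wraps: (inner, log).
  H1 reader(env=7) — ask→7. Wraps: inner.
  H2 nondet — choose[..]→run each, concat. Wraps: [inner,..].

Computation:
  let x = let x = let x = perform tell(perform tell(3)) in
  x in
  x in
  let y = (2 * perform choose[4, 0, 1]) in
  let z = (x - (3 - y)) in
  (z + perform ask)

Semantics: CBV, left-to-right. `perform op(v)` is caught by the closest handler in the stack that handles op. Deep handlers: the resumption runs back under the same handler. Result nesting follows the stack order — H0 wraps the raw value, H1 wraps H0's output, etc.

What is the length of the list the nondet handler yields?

Answer: 3

Working:
tell(3) @ H0 ⇒ log+=3
tell(0) @ H0 ⇒ log+=0
choose[4, 0, 1] @ H2
  branch[0] choose=4:
    ask @ H1 ⇒ 7
    H0 returns (12, (3, 0))
    H1 returns (12, (3, 0))
    H2 returns [(12, (3, 0))]
  branch[1] choose=0:
    ask @ H1 ⇒ 7
    H0 returns (4, (3, 0))
    H1 returns (4, (3, 0))
    H2 returns [(4, (3, 0))]
  branch[2] choose=1:
    ask @ H1 ⇒ 7
    H0 returns (6, (3, 0))
    H1 returns (6, (3, 0))
    H2 returns [(6, (3, 0))]
= [(12, (3, 0)), (4, (3, 0)), (6, (3, 0))]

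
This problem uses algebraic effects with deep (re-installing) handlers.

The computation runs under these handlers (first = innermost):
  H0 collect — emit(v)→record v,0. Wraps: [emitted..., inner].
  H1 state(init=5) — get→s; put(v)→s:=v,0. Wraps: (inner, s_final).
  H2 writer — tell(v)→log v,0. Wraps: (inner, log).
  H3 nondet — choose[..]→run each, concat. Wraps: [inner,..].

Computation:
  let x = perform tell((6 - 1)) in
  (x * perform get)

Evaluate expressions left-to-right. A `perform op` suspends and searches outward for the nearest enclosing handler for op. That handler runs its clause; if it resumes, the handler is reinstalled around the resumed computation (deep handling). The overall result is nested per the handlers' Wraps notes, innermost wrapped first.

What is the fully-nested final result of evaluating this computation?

Evaluation trace:
tell(5) @ H2 ⇒ log+=5
get @ H1 ⇒ 5
H0 returns [0]
H1 returns ([0], 5)
H2 returns (([0], 5), (5))
H3 returns [(([0], 5), (5))]
= [(([0], 5), (5))]

Answer: [(([0], 5), (5))]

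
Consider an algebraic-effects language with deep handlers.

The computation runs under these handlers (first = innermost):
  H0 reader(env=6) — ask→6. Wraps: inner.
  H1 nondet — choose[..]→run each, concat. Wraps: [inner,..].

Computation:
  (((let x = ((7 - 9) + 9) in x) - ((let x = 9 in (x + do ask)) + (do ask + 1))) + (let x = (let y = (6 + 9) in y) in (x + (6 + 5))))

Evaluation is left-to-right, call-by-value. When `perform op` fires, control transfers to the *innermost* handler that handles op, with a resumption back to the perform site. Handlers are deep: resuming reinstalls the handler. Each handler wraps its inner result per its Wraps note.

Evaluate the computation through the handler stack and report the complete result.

Evaluation trace:
ask @ H0 ⇒ 6
ask @ H0 ⇒ 6
H0 returns 11
H1 returns [11]
= [11]

Answer: [11]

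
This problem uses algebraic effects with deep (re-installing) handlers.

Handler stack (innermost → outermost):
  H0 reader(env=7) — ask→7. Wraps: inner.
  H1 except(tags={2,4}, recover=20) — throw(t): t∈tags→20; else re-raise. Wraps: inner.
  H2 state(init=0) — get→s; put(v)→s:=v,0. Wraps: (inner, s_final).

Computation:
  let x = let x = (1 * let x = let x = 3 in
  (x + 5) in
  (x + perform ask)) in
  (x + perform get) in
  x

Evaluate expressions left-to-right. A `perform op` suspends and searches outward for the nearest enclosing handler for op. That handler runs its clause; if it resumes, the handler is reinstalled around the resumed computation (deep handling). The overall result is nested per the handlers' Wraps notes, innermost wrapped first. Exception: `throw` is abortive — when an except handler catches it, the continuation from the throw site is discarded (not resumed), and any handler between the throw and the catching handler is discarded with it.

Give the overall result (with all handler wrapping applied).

Working:
ask @ H0 ⇒ 7
get @ H2 ⇒ 0
H0 returns 15
H1 returns 15
H2 returns (15, 0)
= (15, 0)

Answer: (15, 0)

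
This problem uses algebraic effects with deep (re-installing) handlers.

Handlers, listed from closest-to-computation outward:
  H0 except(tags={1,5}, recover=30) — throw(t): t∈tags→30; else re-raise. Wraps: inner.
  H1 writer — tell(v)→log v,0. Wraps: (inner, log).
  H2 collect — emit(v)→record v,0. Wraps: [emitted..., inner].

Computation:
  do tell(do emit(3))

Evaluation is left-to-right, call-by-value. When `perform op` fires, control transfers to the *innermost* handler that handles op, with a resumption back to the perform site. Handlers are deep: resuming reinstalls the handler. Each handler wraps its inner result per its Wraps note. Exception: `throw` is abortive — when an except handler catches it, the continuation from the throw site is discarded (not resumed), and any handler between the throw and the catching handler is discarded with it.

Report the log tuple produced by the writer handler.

Answer: (0)

Step-by-step:
emit(3) @ H2 ⇒ out+=3
tell(0) @ H1 ⇒ log+=0
H0 returns 0
H1 returns (0, (0))
H2 returns [3, (0, (0))]
= [3, (0, (0))]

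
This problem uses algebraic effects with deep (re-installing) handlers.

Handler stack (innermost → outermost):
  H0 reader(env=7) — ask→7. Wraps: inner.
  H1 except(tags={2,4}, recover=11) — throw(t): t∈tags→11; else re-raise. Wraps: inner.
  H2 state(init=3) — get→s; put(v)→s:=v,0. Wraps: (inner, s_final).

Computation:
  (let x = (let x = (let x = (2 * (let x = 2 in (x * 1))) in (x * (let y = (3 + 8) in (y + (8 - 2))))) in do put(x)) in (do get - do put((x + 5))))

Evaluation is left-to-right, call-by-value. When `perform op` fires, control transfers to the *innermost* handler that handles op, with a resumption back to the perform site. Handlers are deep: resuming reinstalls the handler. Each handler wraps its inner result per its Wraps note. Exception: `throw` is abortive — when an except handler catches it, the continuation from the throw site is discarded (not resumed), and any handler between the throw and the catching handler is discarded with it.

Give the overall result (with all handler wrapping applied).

Step-by-step:
put(68) @ H2 ⇒ s:=68
get @ H2 ⇒ 68
put(5) @ H2 ⇒ s:=5
H0 returns 68
H1 returns 68
H2 returns (68, 5)
= (68, 5)

Answer: (68, 5)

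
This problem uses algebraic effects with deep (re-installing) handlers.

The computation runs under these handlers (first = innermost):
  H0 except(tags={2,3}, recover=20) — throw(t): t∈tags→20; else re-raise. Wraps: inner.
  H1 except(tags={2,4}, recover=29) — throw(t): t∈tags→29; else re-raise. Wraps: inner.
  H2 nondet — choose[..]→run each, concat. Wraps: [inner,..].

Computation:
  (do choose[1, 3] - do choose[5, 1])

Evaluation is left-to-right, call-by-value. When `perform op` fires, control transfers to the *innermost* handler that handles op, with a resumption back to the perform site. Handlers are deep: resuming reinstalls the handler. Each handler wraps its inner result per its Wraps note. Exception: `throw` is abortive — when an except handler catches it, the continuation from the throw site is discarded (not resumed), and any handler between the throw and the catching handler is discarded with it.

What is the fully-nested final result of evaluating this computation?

Answer: [-4, 0, -2, 2]

Evaluation trace:
choose[1, 3] @ H2
  branch[0] choose=1:
    choose[5, 1] @ H2
      branch[0] choose=5:
        H0 returns -4
        H1 returns -4
        H2 returns [-4]
      branch[1] choose=1:
        H0 returns 0
        H1 returns 0
        H2 returns [0]
  branch[1] choose=3:
    choose[5, 1] @ H2
      branch[0] choose=5:
        H0 returns -2
        H1 returns -2
        H2 returns [-2]
      branch[1] choose=1:
        H0 returns 2
        H1 returns 2
        H2 returns [2]
= [-4, 0, -2, 2]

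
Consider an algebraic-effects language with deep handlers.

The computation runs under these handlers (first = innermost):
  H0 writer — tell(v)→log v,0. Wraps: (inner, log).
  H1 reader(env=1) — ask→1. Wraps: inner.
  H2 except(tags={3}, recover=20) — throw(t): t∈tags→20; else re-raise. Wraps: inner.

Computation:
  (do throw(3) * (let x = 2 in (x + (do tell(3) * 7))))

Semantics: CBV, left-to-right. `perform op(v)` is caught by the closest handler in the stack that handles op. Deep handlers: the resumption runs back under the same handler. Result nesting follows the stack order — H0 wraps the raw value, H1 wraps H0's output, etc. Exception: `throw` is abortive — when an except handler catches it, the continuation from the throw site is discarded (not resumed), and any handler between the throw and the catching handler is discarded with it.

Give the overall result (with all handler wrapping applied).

Answer: 20

Working:
throw(3) @ H2 caught ⇒ 20
= 20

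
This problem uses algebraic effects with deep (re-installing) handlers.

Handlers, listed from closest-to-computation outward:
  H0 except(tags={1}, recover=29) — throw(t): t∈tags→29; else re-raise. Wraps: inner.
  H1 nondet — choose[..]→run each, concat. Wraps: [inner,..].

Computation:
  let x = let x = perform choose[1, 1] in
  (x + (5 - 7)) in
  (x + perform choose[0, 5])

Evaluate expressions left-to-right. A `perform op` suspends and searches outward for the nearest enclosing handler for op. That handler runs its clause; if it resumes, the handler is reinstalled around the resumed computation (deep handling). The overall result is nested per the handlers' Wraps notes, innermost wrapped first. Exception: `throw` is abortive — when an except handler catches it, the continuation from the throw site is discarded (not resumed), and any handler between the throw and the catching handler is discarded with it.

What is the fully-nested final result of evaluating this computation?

Step-by-step:
choose[1, 1] @ H1
  branch[0] choose=1:
    choose[0, 5] @ H1
      branch[0] choose=0:
        H0 returns -1
        H1 returns [-1]
      branch[1] choose=5:
        H0 returns 4
        H1 returns [4]
  branch[1] choose=1:
    choose[0, 5] @ H1
      branch[0] choose=0:
        H0 returns -1
        H1 returns [-1]
      branch[1] choose=5:
        H0 returns 4
        H1 returns [4]
= [-1, 4, -1, 4]

Answer: [-1, 4, -1, 4]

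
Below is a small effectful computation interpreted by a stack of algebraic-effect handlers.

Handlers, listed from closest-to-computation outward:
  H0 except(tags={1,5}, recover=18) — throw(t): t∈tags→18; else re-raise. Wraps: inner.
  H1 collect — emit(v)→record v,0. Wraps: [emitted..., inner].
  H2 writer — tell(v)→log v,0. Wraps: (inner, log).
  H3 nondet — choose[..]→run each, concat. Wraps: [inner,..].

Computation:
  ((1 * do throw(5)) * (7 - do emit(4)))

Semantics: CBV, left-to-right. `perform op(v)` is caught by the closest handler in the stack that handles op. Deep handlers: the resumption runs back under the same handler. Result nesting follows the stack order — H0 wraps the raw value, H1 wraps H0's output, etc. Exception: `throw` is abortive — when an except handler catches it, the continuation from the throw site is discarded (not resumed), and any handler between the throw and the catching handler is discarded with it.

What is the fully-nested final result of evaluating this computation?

Step-by-step:
throw(5) @ H0 caught ⇒ 18
H1 returns [18]
H2 returns ([18], ())
H3 returns [([18], ())]
= [([18], ())]

Answer: [([18], ())]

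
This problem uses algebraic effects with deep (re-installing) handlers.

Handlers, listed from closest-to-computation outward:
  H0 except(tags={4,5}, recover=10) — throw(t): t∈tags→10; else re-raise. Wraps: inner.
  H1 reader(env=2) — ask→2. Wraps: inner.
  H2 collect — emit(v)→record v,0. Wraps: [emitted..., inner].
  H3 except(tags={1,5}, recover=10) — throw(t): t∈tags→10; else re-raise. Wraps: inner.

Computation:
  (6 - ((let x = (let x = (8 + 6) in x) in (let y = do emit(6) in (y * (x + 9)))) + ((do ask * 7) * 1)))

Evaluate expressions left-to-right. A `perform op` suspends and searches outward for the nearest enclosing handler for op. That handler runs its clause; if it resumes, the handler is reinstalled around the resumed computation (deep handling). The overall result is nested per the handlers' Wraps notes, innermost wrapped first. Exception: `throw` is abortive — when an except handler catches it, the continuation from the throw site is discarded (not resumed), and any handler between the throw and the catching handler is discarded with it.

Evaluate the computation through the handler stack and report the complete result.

Evaluation trace:
emit(6) @ H2 ⇒ out+=6
ask @ H1 ⇒ 2
H0 returns -8
H1 returns -8
H2 returns [6, -8]
H3 returns [6, -8]
= [6, -8]

Answer: [6, -8]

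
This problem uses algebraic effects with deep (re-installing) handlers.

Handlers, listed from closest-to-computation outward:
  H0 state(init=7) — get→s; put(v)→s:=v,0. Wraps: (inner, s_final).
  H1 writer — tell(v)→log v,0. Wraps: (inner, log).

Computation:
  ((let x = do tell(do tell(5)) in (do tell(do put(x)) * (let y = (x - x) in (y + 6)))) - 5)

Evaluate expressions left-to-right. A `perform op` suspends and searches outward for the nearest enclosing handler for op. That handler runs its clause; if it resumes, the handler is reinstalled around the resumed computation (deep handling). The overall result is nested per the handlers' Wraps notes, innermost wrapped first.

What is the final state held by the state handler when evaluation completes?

Working:
tell(5) @ H1 ⇒ log+=5
tell(0) @ H1 ⇒ log+=0
put(0) @ H0 ⇒ s:=0
tell(0) @ H1 ⇒ log+=0
H0 returns (-5, 0)
H1 returns ((-5, 0), (5, 0, 0))
= ((-5, 0), (5, 0, 0))

Answer: 0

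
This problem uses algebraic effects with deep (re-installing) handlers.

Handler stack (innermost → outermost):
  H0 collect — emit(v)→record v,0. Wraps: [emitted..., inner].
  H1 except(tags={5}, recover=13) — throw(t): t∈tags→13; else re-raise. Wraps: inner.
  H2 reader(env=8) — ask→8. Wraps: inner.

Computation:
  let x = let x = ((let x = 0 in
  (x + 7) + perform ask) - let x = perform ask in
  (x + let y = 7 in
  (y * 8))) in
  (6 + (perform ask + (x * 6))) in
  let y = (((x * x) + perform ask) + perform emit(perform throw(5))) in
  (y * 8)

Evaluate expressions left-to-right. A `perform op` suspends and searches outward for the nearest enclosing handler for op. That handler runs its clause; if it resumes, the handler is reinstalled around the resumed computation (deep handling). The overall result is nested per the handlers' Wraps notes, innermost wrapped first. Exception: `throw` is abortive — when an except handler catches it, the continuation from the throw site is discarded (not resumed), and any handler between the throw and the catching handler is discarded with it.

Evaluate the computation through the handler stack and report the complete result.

Step-by-step:
ask @ H2 ⇒ 8
ask @ H2 ⇒ 8
ask @ H2 ⇒ 8
ask @ H2 ⇒ 8
throw(5) @ H1 caught ⇒ 13
H2 returns 13
= 13

Answer: 13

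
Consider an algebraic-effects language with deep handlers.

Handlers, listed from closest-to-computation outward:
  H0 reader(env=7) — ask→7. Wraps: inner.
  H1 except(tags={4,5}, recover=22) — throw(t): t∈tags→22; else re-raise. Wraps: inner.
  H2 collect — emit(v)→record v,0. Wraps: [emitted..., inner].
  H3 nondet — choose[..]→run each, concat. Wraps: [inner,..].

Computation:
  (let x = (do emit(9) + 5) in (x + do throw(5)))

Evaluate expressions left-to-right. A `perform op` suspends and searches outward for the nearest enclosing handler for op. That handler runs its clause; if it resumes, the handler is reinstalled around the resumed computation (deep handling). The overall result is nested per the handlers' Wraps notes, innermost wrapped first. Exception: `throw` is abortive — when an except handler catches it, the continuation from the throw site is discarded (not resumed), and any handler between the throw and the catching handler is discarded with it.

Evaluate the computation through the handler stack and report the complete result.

Answer: [[9, 22]]

Step-by-step:
emit(9) @ H2 ⇒ out+=9
throw(5) @ H1 caught ⇒ 22
H2 returns [9, 22]
H3 returns [[9, 22]]
= [[9, 22]]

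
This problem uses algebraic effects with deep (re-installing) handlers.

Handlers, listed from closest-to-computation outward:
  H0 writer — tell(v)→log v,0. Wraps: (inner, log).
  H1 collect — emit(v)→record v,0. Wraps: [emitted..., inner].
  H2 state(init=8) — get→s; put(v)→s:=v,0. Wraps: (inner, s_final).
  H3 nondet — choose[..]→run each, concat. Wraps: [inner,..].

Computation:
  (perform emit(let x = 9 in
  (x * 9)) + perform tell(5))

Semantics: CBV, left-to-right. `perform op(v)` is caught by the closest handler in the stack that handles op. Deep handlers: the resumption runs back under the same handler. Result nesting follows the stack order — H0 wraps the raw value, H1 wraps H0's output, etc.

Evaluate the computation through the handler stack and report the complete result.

Answer: [([81, (0, (5))], 8)]

Evaluation trace:
emit(81) @ H1 ⇒ out+=81
tell(5) @ H0 ⇒ log+=5
H0 returns (0, (5))
H1 returns [81, (0, (5))]
H2 returns ([81, (0, (5))], 8)
H3 returns [([81, (0, (5))], 8)]
= [([81, (0, (5))], 8)]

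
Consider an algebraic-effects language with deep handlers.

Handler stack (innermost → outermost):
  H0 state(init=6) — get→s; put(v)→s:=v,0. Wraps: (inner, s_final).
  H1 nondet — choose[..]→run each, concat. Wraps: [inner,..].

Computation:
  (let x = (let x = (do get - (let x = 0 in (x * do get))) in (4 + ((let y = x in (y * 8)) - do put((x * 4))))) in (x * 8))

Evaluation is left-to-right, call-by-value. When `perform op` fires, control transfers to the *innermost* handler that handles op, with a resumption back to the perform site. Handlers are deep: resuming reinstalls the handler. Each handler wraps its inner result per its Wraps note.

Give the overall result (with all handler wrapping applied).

Working:
get @ H0 ⇒ 6
get @ H0 ⇒ 6
put(24) @ H0 ⇒ s:=24
H0 returns (416, 24)
H1 returns [(416, 24)]
= [(416, 24)]

Answer: [(416, 24)]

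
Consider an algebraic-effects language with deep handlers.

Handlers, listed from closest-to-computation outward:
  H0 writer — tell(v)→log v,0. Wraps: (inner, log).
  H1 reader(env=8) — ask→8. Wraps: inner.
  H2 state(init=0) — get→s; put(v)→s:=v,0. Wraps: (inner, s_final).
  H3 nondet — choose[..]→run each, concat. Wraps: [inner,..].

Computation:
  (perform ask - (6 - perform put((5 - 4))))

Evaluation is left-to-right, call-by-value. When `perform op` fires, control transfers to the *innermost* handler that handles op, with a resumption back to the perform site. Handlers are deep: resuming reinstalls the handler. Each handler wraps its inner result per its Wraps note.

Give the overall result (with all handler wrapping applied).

Answer: [((2, ()), 1)]

Evaluation trace:
ask @ H1 ⇒ 8
put(1) @ H2 ⇒ s:=1
H0 returns (2, ())
H1 returns (2, ())
H2 returns ((2, ()), 1)
H3 returns [((2, ()), 1)]
= [((2, ()), 1)]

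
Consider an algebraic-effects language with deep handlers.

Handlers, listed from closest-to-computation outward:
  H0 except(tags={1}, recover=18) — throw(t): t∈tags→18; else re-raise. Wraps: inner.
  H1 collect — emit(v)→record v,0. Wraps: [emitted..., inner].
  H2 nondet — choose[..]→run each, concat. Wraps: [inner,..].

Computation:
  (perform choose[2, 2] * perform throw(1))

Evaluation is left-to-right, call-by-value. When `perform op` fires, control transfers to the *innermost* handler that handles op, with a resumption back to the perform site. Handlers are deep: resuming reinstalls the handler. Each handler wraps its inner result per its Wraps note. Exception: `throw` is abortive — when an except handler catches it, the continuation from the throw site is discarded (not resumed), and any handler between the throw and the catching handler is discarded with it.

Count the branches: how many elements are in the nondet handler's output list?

Answer: 2

Working:
choose[2, 2] @ H2
  branch[0] choose=2:
    throw(1) @ H0 caught ⇒ 18
    H1 returns [18]
    H2 returns [[18]]
  branch[1] choose=2:
    throw(1) @ H0 caught ⇒ 18
    H1 returns [18]
    H2 returns [[18]]
= [[18], [18]]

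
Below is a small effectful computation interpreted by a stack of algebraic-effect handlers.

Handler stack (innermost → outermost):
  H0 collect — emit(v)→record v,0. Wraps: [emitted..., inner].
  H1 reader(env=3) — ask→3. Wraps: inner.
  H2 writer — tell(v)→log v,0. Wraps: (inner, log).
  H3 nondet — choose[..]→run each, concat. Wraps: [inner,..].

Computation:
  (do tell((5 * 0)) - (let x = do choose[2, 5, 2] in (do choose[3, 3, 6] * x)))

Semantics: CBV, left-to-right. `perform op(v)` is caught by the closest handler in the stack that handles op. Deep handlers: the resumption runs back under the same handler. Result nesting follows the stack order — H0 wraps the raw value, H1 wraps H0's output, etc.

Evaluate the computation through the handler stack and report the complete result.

Step-by-step:
tell(0) @ H2 ⇒ log+=0
choose[2, 5, 2] @ H3
  branch[0] choose=2:
    choose[3, 3, 6] @ H3
      branch[0] choose=3:
        H0 returns [-6]
        H1 returns [-6]
        H2 returns ([-6], (0))
        H3 returns [([-6], (0))]
      branch[1] choose=3:
        H0 returns [-6]
        H1 returns [-6]
        H2 returns ([-6], (0))
        H3 returns [([-6], (0))]
      branch[2] choose=6:
        H0 returns [-12]
        H1 returns [-12]
        H2 returns ([-12], (0))
        H3 returns [([-12], (0))]
  branch[1] choose=5:
    choose[3, 3, 6] @ H3
      branch[0] choose=3:
        H0 returns [-15]
        H1 returns [-15]
        H2 returns ([-15], (0))
        H3 returns [([-15], (0))]
      branch[1] choose=3:
        H0 returns [-15]
        H1 returns [-15]
        H2 returns ([-15], (0))
        H3 returns [([-15], (0))]
      branch[2] choose=6:
        H0 returns [-30]
        H1 returns [-30]
        H2 returns ([-30], (0))
        H3 returns [([-30], (0))]
  branch[2] choose=2:
    choose[3, 3, 6] @ H3
      branch[0] choose=3:
        H0 returns [-6]
        H1 returns [-6]
        H2 returns ([-6], (0))
        H3 returns [([-6], (0))]
      branch[1] choose=3:
        H0 returns [-6]
        H1 returns [-6]
        H2 returns ([-6], (0))
        H3 returns [([-6], (0))]
      branch[2] choose=6:
        H0 returns [-12]
        H1 returns [-12]
        H2 returns ([-12], (0))
        H3 returns [([-12], (0))]
= [([-6], (0)), ([-6], (0)), ([-12], (0)), ([-15], (0)), ([-15], (0)), ([-30], (0)), ([-6], (0)), ([-6], (0)), ([-12], (0))]

Answer: [([-6], (0)), ([-6], (0)), ([-12], (0)), ([-15], (0)), ([-15], (0)), ([-30], (0)), ([-6], (0)), ([-6], (0)), ([-12], (0))]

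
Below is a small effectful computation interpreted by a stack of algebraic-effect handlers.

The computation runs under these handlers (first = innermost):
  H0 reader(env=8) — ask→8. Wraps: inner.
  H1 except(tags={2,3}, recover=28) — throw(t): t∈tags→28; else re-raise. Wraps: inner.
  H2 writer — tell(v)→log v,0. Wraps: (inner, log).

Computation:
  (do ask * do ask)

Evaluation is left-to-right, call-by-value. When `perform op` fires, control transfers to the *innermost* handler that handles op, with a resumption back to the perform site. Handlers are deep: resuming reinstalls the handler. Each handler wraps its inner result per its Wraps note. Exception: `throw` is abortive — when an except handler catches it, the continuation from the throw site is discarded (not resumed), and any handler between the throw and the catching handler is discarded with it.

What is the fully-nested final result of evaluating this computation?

Answer: (64, ())

Working:
ask @ H0 ⇒ 8
ask @ H0 ⇒ 8
H0 returns 64
H1 returns 64
H2 returns (64, ())
= (64, ())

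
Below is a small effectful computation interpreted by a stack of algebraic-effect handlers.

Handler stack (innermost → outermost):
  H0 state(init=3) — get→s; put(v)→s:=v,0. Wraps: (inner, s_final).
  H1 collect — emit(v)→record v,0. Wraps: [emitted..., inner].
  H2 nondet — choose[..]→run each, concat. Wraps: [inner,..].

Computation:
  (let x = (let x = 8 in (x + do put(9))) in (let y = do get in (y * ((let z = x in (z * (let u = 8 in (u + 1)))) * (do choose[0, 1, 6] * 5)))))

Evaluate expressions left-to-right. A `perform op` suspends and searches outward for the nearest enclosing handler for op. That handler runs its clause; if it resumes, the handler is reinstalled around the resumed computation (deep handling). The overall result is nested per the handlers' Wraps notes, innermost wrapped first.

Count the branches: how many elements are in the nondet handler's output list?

Answer: 3

Step-by-step:
put(9) @ H0 ⇒ s:=9
get @ H0 ⇒ 9
choose[0, 1, 6] @ H2
  branch[0] choose=0:
    H0 returns (0, 9)
    H1 returns [(0, 9)]
    H2 returns [[(0, 9)]]
  branch[1] choose=1:
    H0 returns (3240, 9)
    H1 returns [(3240, 9)]
    H2 returns [[(3240, 9)]]
  branch[2] choose=6:
    H0 returns (19440, 9)
    H1 returns [(19440, 9)]
    H2 returns [[(19440, 9)]]
= [[(0, 9)], [(3240, 9)], [(19440, 9)]]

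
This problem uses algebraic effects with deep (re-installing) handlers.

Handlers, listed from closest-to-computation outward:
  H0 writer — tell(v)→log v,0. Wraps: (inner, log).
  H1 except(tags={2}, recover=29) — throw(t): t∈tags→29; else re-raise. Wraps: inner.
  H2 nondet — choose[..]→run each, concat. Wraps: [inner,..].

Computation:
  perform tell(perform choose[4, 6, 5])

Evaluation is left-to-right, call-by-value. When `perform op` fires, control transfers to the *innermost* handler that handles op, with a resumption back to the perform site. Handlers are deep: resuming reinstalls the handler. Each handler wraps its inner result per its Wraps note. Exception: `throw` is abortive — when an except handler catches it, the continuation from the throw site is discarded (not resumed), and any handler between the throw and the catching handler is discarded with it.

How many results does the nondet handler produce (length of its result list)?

Answer: 3

Evaluation trace:
choose[4, 6, 5] @ H2
  branch[0] choose=4:
    tell(4) @ H0 ⇒ log+=4
    H0 returns (0, (4))
    H1 returns (0, (4))
    H2 returns [(0, (4))]
  branch[1] choose=6:
    tell(6) @ H0 ⇒ log+=6
    H0 returns (0, (6))
    H1 returns (0, (6))
    H2 returns [(0, (6))]
  branch[2] choose=5:
    tell(5) @ H0 ⇒ log+=5
    H0 returns (0, (5))
    H1 returns (0, (5))
    H2 returns [(0, (5))]
= [(0, (4)), (0, (6)), (0, (5))]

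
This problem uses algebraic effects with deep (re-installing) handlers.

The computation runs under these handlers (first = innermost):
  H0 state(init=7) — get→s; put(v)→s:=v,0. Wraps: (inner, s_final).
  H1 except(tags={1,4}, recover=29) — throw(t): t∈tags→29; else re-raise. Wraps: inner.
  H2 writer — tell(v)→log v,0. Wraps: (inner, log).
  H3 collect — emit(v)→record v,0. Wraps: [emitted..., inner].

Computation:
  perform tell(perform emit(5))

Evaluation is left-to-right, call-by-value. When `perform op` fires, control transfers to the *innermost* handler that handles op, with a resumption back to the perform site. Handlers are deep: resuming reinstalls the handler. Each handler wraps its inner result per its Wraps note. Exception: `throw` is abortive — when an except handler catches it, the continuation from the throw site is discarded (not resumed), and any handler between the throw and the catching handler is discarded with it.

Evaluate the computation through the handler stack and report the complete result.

Step-by-step:
emit(5) @ H3 ⇒ out+=5
tell(0) @ H2 ⇒ log+=0
H0 returns (0, 7)
H1 returns (0, 7)
H2 returns ((0, 7), (0))
H3 returns [5, ((0, 7), (0))]
= [5, ((0, 7), (0))]

Answer: [5, ((0, 7), (0))]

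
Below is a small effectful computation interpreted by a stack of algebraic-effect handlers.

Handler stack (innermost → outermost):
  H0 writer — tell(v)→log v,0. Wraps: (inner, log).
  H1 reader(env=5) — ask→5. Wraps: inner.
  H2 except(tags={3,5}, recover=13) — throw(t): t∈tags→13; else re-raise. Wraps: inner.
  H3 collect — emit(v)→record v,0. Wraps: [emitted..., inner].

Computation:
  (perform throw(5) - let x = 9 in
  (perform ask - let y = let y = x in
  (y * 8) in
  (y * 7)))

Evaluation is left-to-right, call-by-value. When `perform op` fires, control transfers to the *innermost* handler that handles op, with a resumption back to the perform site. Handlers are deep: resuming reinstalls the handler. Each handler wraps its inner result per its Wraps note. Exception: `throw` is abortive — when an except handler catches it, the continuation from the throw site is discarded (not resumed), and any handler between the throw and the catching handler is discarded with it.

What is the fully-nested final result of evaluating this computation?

Answer: [13]

Working:
throw(5) @ H2 caught ⇒ 13
H3 returns [13]
= [13]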